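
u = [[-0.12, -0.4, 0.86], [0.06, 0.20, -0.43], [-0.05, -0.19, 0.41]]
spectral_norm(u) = 1.16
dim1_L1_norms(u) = [1.38, 0.69, 0.65]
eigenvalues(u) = [0.5, -0.01, -0.0]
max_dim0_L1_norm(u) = 1.7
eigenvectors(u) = [[0.82, -0.89, -0.09], [-0.41, 0.45, 0.91], [0.40, 0.1, 0.41]]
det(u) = 0.00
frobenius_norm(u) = 1.16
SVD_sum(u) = [[-0.12,-0.40,0.86], [0.06,0.2,-0.43], [-0.06,-0.19,0.41]] + [[-0.0, -0.00, -0.00], [0.00, 0.0, 0.00], [0.01, 0.00, 0.00]] + [[0.0, -0.0, -0.00], [0.00, -0.0, -0.00], [0.0, -0.00, -0.0]]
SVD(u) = [[-0.82, 0.35, -0.45], [0.41, -0.18, -0.89], [-0.39, -0.92, -0.00]] @ diag([1.1615320864377445, 0.006573596852537463, 1.2539362016391289e-17]) @ [[0.12, 0.42, -0.90], [-0.99, -0.03, -0.15], [-0.09, 0.91, 0.41]]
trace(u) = 0.49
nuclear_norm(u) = 1.17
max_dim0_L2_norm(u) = 1.05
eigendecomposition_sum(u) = [[-0.11, -0.39, 0.84], [0.05, 0.19, -0.42], [-0.05, -0.19, 0.41]] + [[-0.01, -0.01, 0.02],[0.01, 0.01, -0.01],[0.00, 0.00, -0.00]] + [[0.00, 0.00, 0.0], [-0.0, -0.00, -0.0], [-0.0, -0.0, -0.00]]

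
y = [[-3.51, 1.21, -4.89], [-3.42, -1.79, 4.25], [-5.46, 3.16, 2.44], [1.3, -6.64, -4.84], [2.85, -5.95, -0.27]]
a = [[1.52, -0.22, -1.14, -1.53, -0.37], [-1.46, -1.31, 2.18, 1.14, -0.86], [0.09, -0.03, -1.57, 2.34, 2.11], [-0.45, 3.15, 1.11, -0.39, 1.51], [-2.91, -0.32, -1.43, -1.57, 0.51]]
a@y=[[-1.40, 10.99, -3.64],[-3.27, 5.01, 1.61],[17.41, -32.89, -16.29],[-11.46, -9.07, 19.78],[18.53, -0.08, 16.84]]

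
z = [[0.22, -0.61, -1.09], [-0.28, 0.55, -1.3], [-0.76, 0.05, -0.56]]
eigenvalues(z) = [(-1.32+0j), (0.76+0.42j), (0.76-0.42j)]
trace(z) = 0.21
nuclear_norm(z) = 3.36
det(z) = -1.00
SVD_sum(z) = [[-0.21, 0.05, -0.96], [-0.29, 0.07, -1.33], [-0.15, 0.04, -0.69]] + [[0.50, -0.60, -0.14], [-0.23, 0.27, 0.06], [-0.27, 0.31, 0.08]] + [[-0.08, -0.07, 0.01], [0.23, 0.21, -0.04], [-0.34, -0.30, 0.06]]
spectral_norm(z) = 1.82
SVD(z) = [[0.54, -0.82, 0.18], [0.75, 0.37, -0.55], [0.39, 0.43, 0.81]] @ diag([1.8209198619400646, 0.9664350595753681, 0.5687302805510979]) @ [[-0.21, 0.06, -0.98], [-0.63, 0.75, 0.18], [-0.74, -0.66, 0.12]]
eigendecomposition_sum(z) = [[(-0.43-0j),-0.12+0.00j,(-0.83+0j)], [-0.35-0.00j,(-0.1+0j),(-0.67+0j)], [(-0.41-0j),(-0.11+0j),-0.79+0.00j]] + [[(0.33+0.02j), (-0.25+0.36j), (-0.13-0.33j)], [0.04-0.30j, (0.32+0.25j), (-0.31+0.1j)], [(-0.17+0.03j), (0.08-0.22j), 0.11+0.16j]] + [[0.33-0.02j, (-0.25-0.36j), -0.13+0.33j], [0.04+0.30j, 0.32-0.25j, -0.31-0.10j], [(-0.17-0.03j), (0.08+0.22j), (0.11-0.16j)]]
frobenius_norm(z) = 2.14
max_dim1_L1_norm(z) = 2.13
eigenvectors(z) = [[-0.62+0.00j,0.68+0.00j,0.68-0.00j], [(-0.51+0j),0.04-0.63j,0.04+0.63j], [(-0.59+0j),-0.36+0.09j,(-0.36-0.09j)]]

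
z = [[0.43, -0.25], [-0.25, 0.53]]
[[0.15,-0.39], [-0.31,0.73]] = z@ [[0.01, -0.14], [-0.58, 1.32]]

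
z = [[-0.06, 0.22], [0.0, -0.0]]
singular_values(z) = [0.23, -0.0]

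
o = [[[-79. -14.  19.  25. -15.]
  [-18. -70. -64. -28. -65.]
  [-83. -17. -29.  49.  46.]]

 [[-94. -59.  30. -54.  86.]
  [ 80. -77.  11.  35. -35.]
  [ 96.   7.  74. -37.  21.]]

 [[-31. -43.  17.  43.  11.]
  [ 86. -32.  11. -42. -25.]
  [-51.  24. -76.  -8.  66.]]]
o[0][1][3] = -28.0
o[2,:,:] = [[-31.0, -43.0, 17.0, 43.0, 11.0], [86.0, -32.0, 11.0, -42.0, -25.0], [-51.0, 24.0, -76.0, -8.0, 66.0]]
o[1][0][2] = 30.0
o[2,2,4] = 66.0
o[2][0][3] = 43.0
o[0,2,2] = -29.0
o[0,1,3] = -28.0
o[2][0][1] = -43.0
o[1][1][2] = 11.0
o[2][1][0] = 86.0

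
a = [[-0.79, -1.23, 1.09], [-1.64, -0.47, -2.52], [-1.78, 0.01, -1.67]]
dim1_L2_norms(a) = [1.82, 3.04, 2.44]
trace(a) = -2.93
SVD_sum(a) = [[0.19, 0.02, 0.25], [-1.81, -0.20, -2.41], [-1.44, -0.16, -1.91]] + [[-1.00, -1.22, 0.85], [-0.02, -0.02, 0.02], [-0.11, -0.13, 0.09]] + [[0.02, -0.03, -0.01], [0.19, -0.24, -0.12], [-0.24, 0.3, 0.15]]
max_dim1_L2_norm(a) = 3.04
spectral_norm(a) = 3.87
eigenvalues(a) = [(-2.55+0j), (-0.19+1.19j), (-0.19-1.19j)]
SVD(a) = [[0.08, 0.99, -0.07], [-0.78, 0.02, -0.62], [-0.62, 0.11, 0.78]] @ diag([3.8727512146244787, 1.8062826961215455, 0.5315457189334748]) @ [[0.6, 0.07, 0.8], [-0.56, -0.68, 0.48], [-0.58, 0.73, 0.37]]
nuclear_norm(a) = 6.21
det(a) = -3.72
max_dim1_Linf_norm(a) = 2.52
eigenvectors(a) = [[0.26+0.00j, (-0.51+0.2j), -0.51-0.20j], [(0.82+0j), 0.67+0.00j, 0.67-0.00j], [0.51+0.00j, (0.26-0.44j), 0.26+0.44j]]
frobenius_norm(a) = 4.31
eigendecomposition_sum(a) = [[(-0.68+0j), (-0.4+0j), (-0.3-0j)], [-2.16+0.00j, (-1.27+0j), (-0.97-0j)], [(-1.34+0j), (-0.79+0j), -0.60-0.00j]] + [[(-0.06+0.44j), (-0.42-0.16j), (0.7+0.04j)], [(0.26-0.48j), 0.40+0.37j, -0.78-0.35j], [-0.22-0.36j, (0.4-0.13j), -0.53+0.38j]] + [[(-0.06-0.44j),(-0.42+0.16j),(0.7-0.04j)], [(0.26+0.48j),(0.4-0.37j),(-0.78+0.35j)], [-0.22+0.36j,0.40+0.13j,-0.53-0.38j]]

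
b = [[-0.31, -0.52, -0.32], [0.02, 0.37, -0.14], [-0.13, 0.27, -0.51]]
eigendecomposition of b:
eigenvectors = [[0.76, -0.91, -0.72], [0.07, 0.16, 0.6], [0.64, 0.38, 0.33]]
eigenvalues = [-0.63, -0.09, 0.27]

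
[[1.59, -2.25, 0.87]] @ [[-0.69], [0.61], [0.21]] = [[-2.29]]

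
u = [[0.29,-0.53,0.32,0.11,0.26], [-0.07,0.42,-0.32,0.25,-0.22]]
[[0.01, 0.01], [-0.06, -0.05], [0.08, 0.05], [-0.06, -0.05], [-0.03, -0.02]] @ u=[[0.00, -0.00, 0.00, 0.00, 0.00], [-0.01, 0.01, -0.0, -0.02, -0.0], [0.02, -0.02, 0.01, 0.02, 0.01], [-0.01, 0.01, -0.00, -0.02, -0.00], [-0.01, 0.01, -0.0, -0.01, -0.00]]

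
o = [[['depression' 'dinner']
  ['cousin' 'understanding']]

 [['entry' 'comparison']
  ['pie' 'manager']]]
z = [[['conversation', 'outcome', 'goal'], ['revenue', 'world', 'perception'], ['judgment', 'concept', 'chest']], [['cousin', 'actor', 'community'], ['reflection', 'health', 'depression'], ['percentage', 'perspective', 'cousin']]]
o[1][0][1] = 'comparison'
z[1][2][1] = 'perspective'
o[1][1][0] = 'pie'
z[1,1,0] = 'reflection'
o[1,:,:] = [['entry', 'comparison'], ['pie', 'manager']]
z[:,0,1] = ['outcome', 'actor']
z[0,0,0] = 'conversation'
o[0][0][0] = 'depression'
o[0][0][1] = 'dinner'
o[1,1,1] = 'manager'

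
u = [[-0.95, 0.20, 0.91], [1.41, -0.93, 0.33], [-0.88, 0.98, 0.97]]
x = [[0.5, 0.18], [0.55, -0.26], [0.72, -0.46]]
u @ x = [[0.29, -0.64], [0.43, 0.34], [0.8, -0.86]]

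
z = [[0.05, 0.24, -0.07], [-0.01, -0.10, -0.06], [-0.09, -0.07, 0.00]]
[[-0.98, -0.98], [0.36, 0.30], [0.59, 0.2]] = z@[[-4.08, 0.74], [-3.21, -3.86], [0.01, 1.26]]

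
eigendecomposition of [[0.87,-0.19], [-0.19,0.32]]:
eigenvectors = [[0.95, 0.30], [-0.30, 0.95]]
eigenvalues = [0.93, 0.26]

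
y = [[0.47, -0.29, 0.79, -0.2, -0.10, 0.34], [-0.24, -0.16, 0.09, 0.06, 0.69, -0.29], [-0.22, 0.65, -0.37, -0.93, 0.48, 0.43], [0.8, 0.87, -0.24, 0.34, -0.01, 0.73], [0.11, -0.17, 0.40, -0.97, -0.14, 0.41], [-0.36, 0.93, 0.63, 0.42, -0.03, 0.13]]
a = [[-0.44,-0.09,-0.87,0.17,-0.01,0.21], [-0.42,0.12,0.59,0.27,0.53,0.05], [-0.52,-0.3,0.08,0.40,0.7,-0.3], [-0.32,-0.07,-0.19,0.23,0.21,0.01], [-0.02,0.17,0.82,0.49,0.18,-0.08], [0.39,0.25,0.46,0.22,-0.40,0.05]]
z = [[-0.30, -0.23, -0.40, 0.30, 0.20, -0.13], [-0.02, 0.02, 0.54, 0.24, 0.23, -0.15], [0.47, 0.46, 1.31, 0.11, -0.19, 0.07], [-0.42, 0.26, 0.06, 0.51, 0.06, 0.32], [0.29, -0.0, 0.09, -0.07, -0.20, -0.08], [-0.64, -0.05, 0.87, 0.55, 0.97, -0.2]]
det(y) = 0.01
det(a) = 0.00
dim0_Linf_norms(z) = [0.64, 0.46, 1.31, 0.55, 0.97, 0.32]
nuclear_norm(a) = 3.90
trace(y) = 0.27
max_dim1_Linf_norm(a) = 0.87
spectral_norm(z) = 1.88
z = y @ a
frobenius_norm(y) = 2.94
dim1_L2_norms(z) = [0.67, 0.65, 1.48, 0.78, 0.38, 1.57]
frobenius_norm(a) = 2.21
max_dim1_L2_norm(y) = 1.45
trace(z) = 1.14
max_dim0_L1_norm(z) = 3.27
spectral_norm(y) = 1.68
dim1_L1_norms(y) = [2.19, 1.53, 3.08, 2.99, 2.2, 2.5]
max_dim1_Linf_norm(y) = 0.97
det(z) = -0.00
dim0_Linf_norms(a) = [0.52, 0.3, 0.87, 0.49, 0.7, 0.3]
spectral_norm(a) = 1.55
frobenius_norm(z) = 2.51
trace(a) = 0.22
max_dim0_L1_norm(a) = 3.01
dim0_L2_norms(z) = [0.99, 0.58, 1.71, 0.85, 1.06, 0.44]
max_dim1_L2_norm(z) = 1.57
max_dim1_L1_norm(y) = 3.08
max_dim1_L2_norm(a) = 1.05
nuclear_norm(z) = 4.34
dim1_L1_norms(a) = [1.79, 1.98, 2.3, 1.03, 1.76, 1.77]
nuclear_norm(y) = 6.33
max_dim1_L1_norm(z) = 3.28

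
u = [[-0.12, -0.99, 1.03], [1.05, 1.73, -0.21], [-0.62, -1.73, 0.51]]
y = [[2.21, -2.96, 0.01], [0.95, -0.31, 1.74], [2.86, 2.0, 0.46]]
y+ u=[[2.09, -3.95, 1.04], [2.0, 1.42, 1.53], [2.24, 0.27, 0.97]]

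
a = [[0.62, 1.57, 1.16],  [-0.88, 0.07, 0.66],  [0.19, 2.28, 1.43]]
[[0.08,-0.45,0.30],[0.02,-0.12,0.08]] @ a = [[0.50, 0.78, 0.22], [0.13, 0.21, 0.06]]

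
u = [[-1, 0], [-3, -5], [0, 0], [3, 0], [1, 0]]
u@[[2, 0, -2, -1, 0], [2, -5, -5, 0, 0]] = [[-2, 0, 2, 1, 0], [-16, 25, 31, 3, 0], [0, 0, 0, 0, 0], [6, 0, -6, -3, 0], [2, 0, -2, -1, 0]]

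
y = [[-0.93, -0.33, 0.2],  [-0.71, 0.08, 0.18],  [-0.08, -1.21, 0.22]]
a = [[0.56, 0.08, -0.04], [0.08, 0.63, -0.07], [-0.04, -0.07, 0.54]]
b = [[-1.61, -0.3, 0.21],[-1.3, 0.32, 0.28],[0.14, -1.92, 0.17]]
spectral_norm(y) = 1.40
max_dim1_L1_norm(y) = 1.51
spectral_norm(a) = 0.72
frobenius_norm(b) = 2.89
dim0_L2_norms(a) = [0.57, 0.64, 0.55]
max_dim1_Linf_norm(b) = 1.92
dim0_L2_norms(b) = [2.07, 1.97, 0.39]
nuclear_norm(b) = 4.20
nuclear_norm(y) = 2.52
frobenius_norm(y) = 1.75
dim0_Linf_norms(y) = [0.93, 1.21, 0.22]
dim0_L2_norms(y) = [1.17, 1.26, 0.35]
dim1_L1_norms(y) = [1.46, 0.97, 1.51]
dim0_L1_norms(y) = [1.72, 1.62, 0.6]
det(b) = -0.52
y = b @ a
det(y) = -0.09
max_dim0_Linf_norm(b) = 1.92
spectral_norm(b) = 2.11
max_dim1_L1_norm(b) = 2.23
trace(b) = -1.12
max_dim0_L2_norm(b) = 2.07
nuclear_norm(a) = 1.73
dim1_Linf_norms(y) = [0.93, 0.71, 1.21]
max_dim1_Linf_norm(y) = 1.21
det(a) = 0.18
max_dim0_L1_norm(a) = 0.78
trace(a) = 1.73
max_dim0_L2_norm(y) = 1.26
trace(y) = -0.63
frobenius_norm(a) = 1.01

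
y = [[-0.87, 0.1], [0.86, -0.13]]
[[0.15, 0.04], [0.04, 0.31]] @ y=[[-0.1, 0.01], [0.23, -0.04]]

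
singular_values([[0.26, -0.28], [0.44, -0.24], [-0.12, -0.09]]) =[0.62, 0.17]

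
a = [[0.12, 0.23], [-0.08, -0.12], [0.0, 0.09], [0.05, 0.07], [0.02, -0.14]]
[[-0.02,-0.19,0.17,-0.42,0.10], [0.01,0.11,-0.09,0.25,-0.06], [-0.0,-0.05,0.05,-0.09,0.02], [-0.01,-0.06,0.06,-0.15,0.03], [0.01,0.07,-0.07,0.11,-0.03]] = a @ [[-0.08, -0.52, 0.35, -1.61, 0.32],[-0.05, -0.55, 0.54, -0.98, 0.26]]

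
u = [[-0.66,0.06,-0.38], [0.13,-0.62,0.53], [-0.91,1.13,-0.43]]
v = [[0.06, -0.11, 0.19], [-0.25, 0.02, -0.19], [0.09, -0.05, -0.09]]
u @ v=[[-0.09, 0.09, -0.10], [0.21, -0.05, 0.09], [-0.38, 0.14, -0.35]]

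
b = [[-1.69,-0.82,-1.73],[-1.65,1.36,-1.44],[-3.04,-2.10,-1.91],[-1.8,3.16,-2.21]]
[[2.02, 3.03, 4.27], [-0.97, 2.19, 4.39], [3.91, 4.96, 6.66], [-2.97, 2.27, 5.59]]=b @ [[-0.1, -1.08, -1.85], [-1.31, -0.29, 0.19], [-0.45, -0.56, -0.75]]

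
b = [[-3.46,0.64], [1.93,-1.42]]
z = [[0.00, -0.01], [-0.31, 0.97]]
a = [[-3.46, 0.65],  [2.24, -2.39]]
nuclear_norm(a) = 6.06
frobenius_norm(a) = 4.81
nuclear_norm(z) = 1.02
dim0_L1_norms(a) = [5.7, 3.04]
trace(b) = -4.88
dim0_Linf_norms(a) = [3.46, 2.39]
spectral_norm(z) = 1.02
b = z + a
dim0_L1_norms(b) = [5.39, 2.06]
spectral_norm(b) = 4.16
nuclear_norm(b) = 5.05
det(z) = -0.00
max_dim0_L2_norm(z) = 0.97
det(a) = 6.81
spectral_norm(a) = 4.57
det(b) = 3.68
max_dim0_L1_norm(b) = 5.39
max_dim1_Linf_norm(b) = 3.46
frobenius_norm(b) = 4.26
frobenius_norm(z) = 1.02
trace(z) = 0.97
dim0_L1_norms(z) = [0.31, 0.98]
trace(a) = -5.85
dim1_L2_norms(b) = [3.52, 2.4]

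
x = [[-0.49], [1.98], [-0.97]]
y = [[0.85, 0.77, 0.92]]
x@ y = [[-0.42, -0.38, -0.45], [1.68, 1.52, 1.82], [-0.82, -0.75, -0.89]]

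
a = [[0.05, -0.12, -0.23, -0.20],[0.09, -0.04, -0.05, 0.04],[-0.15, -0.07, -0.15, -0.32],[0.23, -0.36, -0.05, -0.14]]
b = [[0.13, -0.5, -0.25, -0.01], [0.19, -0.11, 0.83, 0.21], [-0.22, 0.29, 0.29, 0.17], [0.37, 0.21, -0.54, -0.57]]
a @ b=[[-0.04,  -0.12,  -0.07,  0.05], [0.03,  -0.05,  -0.09,  -0.04], [-0.12,  -0.03,  0.11,  0.14], [-0.08,  -0.12,  -0.30,  -0.01]]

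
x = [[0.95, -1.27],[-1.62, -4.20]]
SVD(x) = [[0.2, 0.98], [0.98, -0.2]] @ diag([4.587131932223723, 1.3183401064874922]) @ [[-0.3, -0.95], [0.95, -0.30]]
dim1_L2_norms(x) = [1.59, 4.5]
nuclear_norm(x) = 5.91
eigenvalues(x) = [1.32, -4.57]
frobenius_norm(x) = 4.77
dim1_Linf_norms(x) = [1.27, 4.2]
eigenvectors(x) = [[0.96,0.22], [-0.28,0.97]]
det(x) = -6.05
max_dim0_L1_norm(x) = 5.47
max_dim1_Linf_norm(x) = 4.2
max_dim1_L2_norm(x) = 4.5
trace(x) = -3.25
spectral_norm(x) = 4.59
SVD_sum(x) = [[-0.28, -0.88], [-1.37, -4.28]] + [[1.23, -0.39], [-0.25, 0.08]]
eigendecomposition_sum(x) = [[1.24, -0.28], [-0.36, 0.08]] + [[-0.29, -0.99],  [-1.26, -4.28]]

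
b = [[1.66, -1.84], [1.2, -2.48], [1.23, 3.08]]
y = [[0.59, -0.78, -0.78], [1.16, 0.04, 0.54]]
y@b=[[-0.92, -1.55],[2.64, -0.57]]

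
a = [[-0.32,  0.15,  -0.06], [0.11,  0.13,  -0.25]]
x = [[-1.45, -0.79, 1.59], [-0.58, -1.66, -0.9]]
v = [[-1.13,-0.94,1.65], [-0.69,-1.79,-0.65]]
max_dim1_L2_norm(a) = 0.36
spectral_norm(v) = 2.44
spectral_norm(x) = 2.36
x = v + a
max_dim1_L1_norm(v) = 3.72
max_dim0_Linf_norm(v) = 1.79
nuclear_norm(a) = 0.66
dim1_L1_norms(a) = [0.53, 0.49]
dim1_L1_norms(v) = [3.72, 3.13]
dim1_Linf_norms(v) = [1.65, 1.79]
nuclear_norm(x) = 4.25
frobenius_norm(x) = 3.03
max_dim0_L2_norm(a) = 0.34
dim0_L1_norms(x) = [2.03, 2.45, 2.49]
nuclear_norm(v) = 4.18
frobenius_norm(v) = 3.00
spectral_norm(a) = 0.36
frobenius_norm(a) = 0.47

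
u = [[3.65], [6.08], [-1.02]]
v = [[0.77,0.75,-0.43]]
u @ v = [[2.81, 2.74, -1.57],[4.68, 4.56, -2.61],[-0.79, -0.76, 0.44]]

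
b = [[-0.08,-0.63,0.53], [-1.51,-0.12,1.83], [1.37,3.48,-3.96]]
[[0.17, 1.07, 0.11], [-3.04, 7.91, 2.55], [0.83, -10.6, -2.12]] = b@[[-1.45, -3.10, 0.37],[-2.64, 0.20, 1.27],[-3.03, 1.78, 1.78]]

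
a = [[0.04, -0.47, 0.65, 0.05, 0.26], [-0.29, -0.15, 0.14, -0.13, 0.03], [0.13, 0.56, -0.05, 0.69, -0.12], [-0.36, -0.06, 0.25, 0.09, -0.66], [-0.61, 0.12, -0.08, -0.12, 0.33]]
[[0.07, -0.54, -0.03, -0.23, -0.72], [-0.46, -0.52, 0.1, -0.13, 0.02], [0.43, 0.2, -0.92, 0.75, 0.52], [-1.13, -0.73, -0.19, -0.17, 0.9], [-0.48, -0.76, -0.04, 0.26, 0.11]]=a @ [[1.31, 1.44, 0.12, -0.03, -0.76], [0.25, 0.28, -0.82, 1.41, 0.19], [-0.20, -0.69, -0.58, 0.52, -0.52], [0.33, -0.26, -0.74, 0.05, 0.51], [0.95, -0.0, -0.02, 0.35, -1.09]]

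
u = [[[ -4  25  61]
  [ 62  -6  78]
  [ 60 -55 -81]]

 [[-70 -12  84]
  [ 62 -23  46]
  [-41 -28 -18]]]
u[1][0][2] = 84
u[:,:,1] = [[25, -6, -55], [-12, -23, -28]]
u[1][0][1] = -12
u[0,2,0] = 60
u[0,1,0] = 62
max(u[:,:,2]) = 84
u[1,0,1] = -12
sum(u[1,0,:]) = 2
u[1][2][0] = -41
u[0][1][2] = 78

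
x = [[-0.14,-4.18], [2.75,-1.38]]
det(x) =11.688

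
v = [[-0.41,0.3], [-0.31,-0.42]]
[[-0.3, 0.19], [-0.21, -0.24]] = v @ [[0.71, -0.03], [-0.03, 0.6]]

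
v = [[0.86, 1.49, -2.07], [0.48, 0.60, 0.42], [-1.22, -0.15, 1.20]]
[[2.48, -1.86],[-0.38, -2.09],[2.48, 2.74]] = v @ [[-3.08, -2.92],[2.37, -0.62],[-0.77, -0.76]]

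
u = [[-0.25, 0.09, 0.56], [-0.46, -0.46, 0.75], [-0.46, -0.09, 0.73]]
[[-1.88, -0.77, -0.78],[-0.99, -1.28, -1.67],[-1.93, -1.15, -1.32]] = u@[[0.25, 0.63, 0.86], [-2.70, 0.29, 0.89], [-2.82, -1.14, -1.15]]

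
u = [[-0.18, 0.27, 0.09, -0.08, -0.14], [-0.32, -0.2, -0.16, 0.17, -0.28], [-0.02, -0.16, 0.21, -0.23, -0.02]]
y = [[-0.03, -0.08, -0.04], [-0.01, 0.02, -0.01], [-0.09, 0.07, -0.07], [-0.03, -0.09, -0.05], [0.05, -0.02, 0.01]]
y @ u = [[0.03,0.01,0.00,-0.00,0.03],[-0.0,-0.01,-0.01,0.01,-0.00],[-0.00,-0.03,-0.03,0.04,-0.01],[0.04,0.02,0.00,-0.00,0.03],[-0.0,0.02,0.01,-0.01,-0.00]]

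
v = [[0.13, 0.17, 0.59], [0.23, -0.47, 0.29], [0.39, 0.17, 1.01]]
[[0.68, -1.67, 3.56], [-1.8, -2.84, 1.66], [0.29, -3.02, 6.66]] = v@ [[-3.1, 2.11, 4.51], [2.93, 4.29, 1.52], [0.99, -4.53, 4.6]]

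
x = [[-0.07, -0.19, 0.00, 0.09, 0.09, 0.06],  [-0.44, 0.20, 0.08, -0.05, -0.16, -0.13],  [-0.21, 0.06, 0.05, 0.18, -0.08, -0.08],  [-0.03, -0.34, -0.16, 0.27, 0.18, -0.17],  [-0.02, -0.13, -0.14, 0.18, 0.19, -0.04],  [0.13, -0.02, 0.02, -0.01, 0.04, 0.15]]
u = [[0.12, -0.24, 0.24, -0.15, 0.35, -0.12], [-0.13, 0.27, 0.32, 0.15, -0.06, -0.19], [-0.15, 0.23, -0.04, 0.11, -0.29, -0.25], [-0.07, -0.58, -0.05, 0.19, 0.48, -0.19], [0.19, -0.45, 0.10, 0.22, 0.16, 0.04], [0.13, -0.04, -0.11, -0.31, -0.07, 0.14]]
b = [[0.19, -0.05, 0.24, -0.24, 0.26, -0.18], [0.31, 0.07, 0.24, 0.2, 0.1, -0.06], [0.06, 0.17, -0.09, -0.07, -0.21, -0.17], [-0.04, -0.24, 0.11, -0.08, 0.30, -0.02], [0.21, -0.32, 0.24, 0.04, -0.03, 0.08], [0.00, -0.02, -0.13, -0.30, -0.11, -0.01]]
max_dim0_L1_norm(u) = 1.81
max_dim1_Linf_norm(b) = 0.32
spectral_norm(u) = 1.08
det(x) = -0.00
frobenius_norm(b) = 1.04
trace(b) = 0.05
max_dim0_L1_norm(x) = 0.94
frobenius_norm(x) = 0.93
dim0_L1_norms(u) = [0.79, 1.81, 0.86, 1.13, 1.41, 0.93]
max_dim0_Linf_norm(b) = 0.32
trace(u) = 0.84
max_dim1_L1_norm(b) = 1.16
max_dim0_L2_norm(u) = 0.85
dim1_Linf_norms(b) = [0.26, 0.31, 0.21, 0.3, 0.32, 0.3]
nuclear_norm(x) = 1.71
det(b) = 0.00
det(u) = -0.00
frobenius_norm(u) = 1.38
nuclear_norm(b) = 2.15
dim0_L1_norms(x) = [0.9, 0.94, 0.45, 0.78, 0.74, 0.63]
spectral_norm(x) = 0.69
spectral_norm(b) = 0.72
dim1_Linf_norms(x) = [0.19, 0.44, 0.21, 0.34, 0.19, 0.15]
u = b + x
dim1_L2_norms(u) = [0.54, 0.5, 0.49, 0.8, 0.57, 0.39]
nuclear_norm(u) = 2.70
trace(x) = 0.79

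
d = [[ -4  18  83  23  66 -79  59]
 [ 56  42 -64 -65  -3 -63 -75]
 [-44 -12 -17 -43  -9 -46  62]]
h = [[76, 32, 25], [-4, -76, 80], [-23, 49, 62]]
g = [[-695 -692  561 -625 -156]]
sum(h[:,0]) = 49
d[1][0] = 56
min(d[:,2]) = -64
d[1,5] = -63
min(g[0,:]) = -695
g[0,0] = -695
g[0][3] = -625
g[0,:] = [-695, -692, 561, -625, -156]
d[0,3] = 23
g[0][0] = -695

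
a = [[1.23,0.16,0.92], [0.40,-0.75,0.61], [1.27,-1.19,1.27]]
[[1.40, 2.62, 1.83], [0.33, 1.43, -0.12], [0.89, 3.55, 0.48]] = a @ [[-0.20, 1.66, 0.58], [0.8, -0.45, 1.27], [1.65, 0.71, 0.99]]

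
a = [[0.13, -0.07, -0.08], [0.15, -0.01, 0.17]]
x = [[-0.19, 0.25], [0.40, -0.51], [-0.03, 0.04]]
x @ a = [[0.01, 0.01, 0.06], [-0.02, -0.02, -0.12], [0.0, 0.00, 0.01]]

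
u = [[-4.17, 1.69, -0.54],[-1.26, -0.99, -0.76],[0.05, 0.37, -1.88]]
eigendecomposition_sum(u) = [[(-5.16-0j), 3.89-0.00j, (0.12-0j)], [-2.60-0.00j, (1.96-0j), (0.06-0j)], [(0.91+0j), -0.69+0.00j, -0.02+0.00j]] + [[0.50-0.44j, -1.10+0.52j, (-0.33-0.98j)], [(0.67-0.56j), (-1.48+0.66j), -0.41-1.32j], [-0.43-0.46j, (0.53+1.03j), (-0.93+0.35j)]] + [[0.50+0.44j, (-1.1-0.52j), -0.33+0.98j], [0.67+0.56j, (-1.48-0.66j), (-0.41+1.32j)], [(-0.43+0.46j), (0.53-1.03j), -0.93-0.35j]]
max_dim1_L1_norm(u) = 6.4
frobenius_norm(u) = 5.23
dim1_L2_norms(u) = [4.53, 1.77, 1.92]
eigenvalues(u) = [(-3.22+0j), (-1.91+0.57j), (-1.91-0.57j)]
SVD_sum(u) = [[-4.20, 1.42, -0.83], [-0.93, 0.32, -0.19], [-0.39, 0.13, -0.08]] + [[-0.05,0.05,0.32],[0.10,-0.11,-0.71],[0.25,-0.28,-1.75]] + [[0.08, 0.22, -0.02], [-0.43, -1.19, 0.13], [0.19, 0.52, -0.06]]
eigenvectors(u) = [[-0.88+0.00j,-0.52+0.01j,(-0.52-0.01j)], [(-0.44+0j),-0.69+0.00j,(-0.69-0j)], [(0.16+0j),(0.03+0.5j),0.03-0.50j]]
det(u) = -12.78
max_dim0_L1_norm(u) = 5.48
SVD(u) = [[-0.97, -0.17, -0.16], [-0.22, 0.37, 0.90], [-0.09, 0.91, -0.4]] @ diag([4.6426849768821965, 1.953791953452397, 1.4085003400982992]) @ [[0.93,-0.32,0.18], [0.14,-0.16,-0.98], [-0.34,-0.94,0.10]]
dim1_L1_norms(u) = [6.4, 3.01, 2.3]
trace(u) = -7.04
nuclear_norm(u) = 8.00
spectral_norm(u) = 4.64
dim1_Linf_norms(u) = [4.17, 1.26, 1.88]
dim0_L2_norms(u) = [4.36, 1.99, 2.1]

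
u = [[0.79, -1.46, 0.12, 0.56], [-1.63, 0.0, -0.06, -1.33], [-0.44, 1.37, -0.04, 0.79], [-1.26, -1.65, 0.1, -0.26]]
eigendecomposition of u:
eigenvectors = [[-0.17, -0.65, -0.0, -0.33], [-0.52, 0.55, -0.06, 0.15], [0.56, 0.52, -1.00, 0.88], [-0.62, -0.01, 0.05, 0.30]]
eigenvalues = [-2.06, 1.92, 0.01, 0.62]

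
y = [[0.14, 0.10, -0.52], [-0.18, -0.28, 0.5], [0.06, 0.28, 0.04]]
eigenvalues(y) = [-0.42, -0.0, 0.32]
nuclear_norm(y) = 1.11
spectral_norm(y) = 0.81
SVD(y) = [[-0.66, -0.37, 0.65], [0.74, -0.20, 0.64], [-0.11, 0.91, 0.41]] @ diag([0.8073413609564751, 0.3043023452845386, 9.768969187171864e-05]) @ [[-0.29, -0.38, 0.88], [0.13, 0.90, 0.42], [-0.95, 0.23, -0.21]]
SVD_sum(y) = [[0.15, 0.2, -0.47], [-0.17, -0.22, 0.53], [0.03, 0.03, -0.08]] + [[-0.01, -0.1, -0.05], [-0.01, -0.06, -0.03], [0.03, 0.25, 0.12]] + [[-0.0, 0.0, -0.00], [-0.0, 0.0, -0.0], [-0.0, 0.0, -0.0]]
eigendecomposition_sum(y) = [[0.1, 0.26, -0.17], [-0.15, -0.39, 0.25], [0.08, 0.20, -0.13]] + [[-0.00, -0.00, -0.00], [0.0, 0.0, 0.00], [-0.0, -0.00, -0.0]] + [[0.04, -0.16, -0.35],[-0.03, 0.11, 0.25],[-0.02, 0.08, 0.17]]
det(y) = 0.00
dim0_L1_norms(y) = [0.38, 0.66, 1.06]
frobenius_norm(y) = 0.86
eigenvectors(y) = [[0.51, -0.95, -0.76], [-0.77, 0.23, 0.53], [0.4, -0.21, 0.37]]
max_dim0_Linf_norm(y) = 0.52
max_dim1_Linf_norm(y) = 0.52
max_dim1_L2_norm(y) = 0.6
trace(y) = -0.10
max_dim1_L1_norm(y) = 0.96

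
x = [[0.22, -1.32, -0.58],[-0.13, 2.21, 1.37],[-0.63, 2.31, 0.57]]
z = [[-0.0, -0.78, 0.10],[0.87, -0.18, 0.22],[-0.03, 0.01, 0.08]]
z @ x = [[0.04, -1.49, -1.01], [0.08, -1.04, -0.63], [-0.06, 0.25, 0.08]]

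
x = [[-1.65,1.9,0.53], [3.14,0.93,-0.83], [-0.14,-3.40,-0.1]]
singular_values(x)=[4.01, 3.68, 0.0]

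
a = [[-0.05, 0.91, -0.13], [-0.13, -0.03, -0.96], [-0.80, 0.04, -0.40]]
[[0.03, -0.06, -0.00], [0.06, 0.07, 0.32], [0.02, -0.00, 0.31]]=a @ [[-0.0, 0.04, -0.24], [0.02, -0.08, -0.06], [-0.06, -0.08, -0.30]]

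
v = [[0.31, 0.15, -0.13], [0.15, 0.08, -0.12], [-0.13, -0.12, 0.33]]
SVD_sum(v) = [[0.22, 0.13, -0.23],  [0.13, 0.08, -0.14],  [-0.23, -0.14, 0.23]] + [[0.09,0.01,0.09], [0.01,0.0,0.02], [0.09,0.02,0.1]] + [[-0.0, 0.0, 0.0], [0.0, -0.00, -0.00], [0.00, -0.0, -0.00]]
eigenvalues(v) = [0.53, 0.19, -0.0]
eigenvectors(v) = [[-0.65, -0.67, -0.36],  [-0.39, -0.11, 0.91],  [0.65, -0.73, 0.19]]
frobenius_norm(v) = 0.56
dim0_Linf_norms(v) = [0.31, 0.15, 0.33]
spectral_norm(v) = 0.53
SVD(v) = [[-0.65, 0.67, -0.36], [-0.39, 0.11, 0.91], [0.65, 0.73, 0.19]] @ diag([0.5308502812180523, 0.1928326093984667, 0.0036828906165189243]) @ [[-0.65,-0.39,0.65], [0.67,0.11,0.73], [0.36,-0.91,-0.19]]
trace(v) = 0.72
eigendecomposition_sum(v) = [[0.22, 0.13, -0.23], [0.13, 0.08, -0.14], [-0.23, -0.14, 0.23]] + [[0.09, 0.01, 0.09],[0.01, 0.0, 0.02],[0.09, 0.02, 0.1]] + [[-0.0, 0.0, 0.0], [0.0, -0.00, -0.0], [0.0, -0.00, -0.0]]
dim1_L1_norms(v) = [0.59, 0.35, 0.58]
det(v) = -0.00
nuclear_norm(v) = 0.73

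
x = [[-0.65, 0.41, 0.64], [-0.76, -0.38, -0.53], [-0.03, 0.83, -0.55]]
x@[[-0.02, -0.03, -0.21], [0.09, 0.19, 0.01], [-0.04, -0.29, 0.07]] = [[0.02, -0.09, 0.19], [0.0, 0.1, 0.12], [0.1, 0.32, -0.02]]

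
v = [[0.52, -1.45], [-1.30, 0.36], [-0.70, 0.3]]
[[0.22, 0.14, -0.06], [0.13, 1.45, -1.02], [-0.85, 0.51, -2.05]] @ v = [[-0.03, -0.29], [-1.1, 0.03], [0.33, 0.80]]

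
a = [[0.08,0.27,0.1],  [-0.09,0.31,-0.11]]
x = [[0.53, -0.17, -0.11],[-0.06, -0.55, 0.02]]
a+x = [[0.61, 0.10, -0.01], [-0.15, -0.24, -0.09]]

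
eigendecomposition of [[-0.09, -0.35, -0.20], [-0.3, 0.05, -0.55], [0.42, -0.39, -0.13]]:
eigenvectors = [[0.24+0.00j, 0.71+0.00j, (0.71-0j)], [-0.78+0.00j, 0.57-0.20j, 0.57+0.20j], [0.59+0.00j, -0.03-0.35j, -0.03+0.35j]]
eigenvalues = [(0.56+0j), (-0.36+0.2j), (-0.36-0.2j)]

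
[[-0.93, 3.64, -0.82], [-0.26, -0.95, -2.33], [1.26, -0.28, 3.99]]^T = [[-0.93, -0.26, 1.26], [3.64, -0.95, -0.28], [-0.82, -2.33, 3.99]]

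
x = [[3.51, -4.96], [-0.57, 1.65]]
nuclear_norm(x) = 6.77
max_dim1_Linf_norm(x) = 4.96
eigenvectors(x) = [[0.98, 0.87], [-0.2, 0.5]]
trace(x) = 5.16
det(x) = 2.96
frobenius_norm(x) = 6.32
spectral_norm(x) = 6.30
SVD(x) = [[-0.96, 0.27],[0.27, 0.96]] @ diag([6.304603918509461, 0.47018021089274414]) @ [[-0.56, 0.83], [0.83, 0.56]]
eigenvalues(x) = [4.5, 0.66]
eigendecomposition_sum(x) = [[3.34, -5.81], [-0.67, 1.16]] + [[0.17, 0.85],[0.10, 0.49]]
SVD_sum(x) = [[3.41, -5.03], [-0.95, 1.4]] + [[0.10, 0.07], [0.38, 0.25]]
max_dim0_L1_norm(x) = 6.61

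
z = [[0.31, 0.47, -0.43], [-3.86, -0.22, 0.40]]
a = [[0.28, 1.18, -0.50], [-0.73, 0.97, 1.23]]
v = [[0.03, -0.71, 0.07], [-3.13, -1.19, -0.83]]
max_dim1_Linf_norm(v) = 3.13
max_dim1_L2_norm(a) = 1.73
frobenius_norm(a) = 2.17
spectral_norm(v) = 3.46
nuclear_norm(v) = 4.14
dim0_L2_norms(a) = [0.78, 1.53, 1.33]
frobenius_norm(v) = 3.52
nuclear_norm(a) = 3.03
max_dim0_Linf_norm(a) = 1.23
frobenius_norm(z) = 3.95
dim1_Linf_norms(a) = [1.18, 1.23]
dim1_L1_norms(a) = [1.96, 2.93]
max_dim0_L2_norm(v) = 3.13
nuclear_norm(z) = 4.50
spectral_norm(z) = 3.91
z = v + a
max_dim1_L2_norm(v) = 3.45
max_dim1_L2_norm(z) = 3.89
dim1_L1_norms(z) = [1.21, 4.48]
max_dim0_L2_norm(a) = 1.53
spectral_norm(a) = 1.75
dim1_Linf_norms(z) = [0.47, 3.86]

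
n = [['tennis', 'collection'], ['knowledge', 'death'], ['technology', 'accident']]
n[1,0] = 'knowledge'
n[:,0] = ['tennis', 'knowledge', 'technology']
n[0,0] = 'tennis'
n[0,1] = 'collection'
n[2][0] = 'technology'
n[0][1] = 'collection'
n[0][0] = 'tennis'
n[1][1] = 'death'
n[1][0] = 'knowledge'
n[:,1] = ['collection', 'death', 'accident']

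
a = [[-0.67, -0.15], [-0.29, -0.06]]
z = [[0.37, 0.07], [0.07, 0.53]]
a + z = [[-0.3,-0.08], [-0.22,0.47]]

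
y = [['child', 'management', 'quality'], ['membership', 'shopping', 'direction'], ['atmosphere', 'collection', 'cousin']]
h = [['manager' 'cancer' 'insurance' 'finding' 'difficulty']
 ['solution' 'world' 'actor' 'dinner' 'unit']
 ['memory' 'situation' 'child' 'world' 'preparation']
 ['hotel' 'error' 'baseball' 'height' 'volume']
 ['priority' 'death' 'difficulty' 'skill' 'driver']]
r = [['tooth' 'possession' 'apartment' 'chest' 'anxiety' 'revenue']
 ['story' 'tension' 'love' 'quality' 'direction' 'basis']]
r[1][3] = 'quality'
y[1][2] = 'direction'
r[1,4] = 'direction'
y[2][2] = 'cousin'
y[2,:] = ['atmosphere', 'collection', 'cousin']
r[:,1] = ['possession', 'tension']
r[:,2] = ['apartment', 'love']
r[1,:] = ['story', 'tension', 'love', 'quality', 'direction', 'basis']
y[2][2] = 'cousin'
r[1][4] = 'direction'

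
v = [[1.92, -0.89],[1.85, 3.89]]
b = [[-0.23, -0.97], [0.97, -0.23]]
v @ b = [[-1.30, -1.66], [3.35, -2.69]]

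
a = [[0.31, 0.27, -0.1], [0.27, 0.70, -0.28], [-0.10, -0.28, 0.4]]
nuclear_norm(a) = 1.41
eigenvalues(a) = [0.99, 0.16, 0.26]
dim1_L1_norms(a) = [0.68, 1.25, 0.78]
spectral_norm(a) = 0.99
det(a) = 0.04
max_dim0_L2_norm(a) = 0.8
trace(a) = 1.41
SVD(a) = [[-0.39,0.5,-0.77], [-0.80,0.22,0.55], [0.45,0.83,0.32]] @ diag([0.9866750919697198, 0.2644368512505539, 0.15888805677972637]) @ [[-0.39, -0.80, 0.45],[0.50, 0.22, 0.83],[-0.77, 0.55, 0.32]]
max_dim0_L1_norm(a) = 1.25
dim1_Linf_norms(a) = [0.31, 0.7, 0.4]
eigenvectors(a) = [[-0.39, -0.77, 0.50], [-0.8, 0.55, 0.22], [0.45, 0.32, 0.83]]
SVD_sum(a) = [[0.15, 0.31, -0.17], [0.31, 0.64, -0.36], [-0.17, -0.36, 0.2]] + [[0.07, 0.03, 0.11], [0.03, 0.01, 0.05], [0.11, 0.05, 0.18]] + [[0.09, -0.07, -0.04], [-0.07, 0.05, 0.03], [-0.04, 0.03, 0.02]]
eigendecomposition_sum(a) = [[0.15, 0.31, -0.17], [0.31, 0.64, -0.36], [-0.17, -0.36, 0.2]] + [[0.09, -0.07, -0.04],[-0.07, 0.05, 0.03],[-0.04, 0.03, 0.02]] + [[0.07, 0.03, 0.11], [0.03, 0.01, 0.05], [0.11, 0.05, 0.18]]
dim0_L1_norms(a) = [0.68, 1.25, 0.78]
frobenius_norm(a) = 1.03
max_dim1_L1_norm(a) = 1.25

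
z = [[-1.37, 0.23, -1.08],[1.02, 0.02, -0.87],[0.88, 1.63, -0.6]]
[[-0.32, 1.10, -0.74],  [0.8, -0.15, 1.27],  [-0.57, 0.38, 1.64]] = z@[[0.44, -0.46, 0.91], [-0.74, 0.35, 0.37], [-0.42, -0.36, -0.39]]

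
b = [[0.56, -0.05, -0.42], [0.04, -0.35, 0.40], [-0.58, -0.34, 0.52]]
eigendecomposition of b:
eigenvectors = [[0.69+0.00j, 0.17+0.31j, (0.17-0.31j)], [-0.19+0.00j, (0.74+0j), (0.74-0j)], [-0.70+0.00j, (0.38+0.42j), (0.38-0.42j)]]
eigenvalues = [(1+0j), (-0.14+0.24j), (-0.14-0.24j)]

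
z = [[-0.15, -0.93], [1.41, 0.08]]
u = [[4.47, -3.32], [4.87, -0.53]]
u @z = [[-5.35, -4.42], [-1.48, -4.57]]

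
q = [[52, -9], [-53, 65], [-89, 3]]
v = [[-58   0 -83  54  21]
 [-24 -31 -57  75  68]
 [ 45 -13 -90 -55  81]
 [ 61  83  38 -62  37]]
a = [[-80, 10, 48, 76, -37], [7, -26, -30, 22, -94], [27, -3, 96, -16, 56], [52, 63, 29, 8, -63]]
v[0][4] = 21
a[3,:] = [52, 63, 29, 8, -63]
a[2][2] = 96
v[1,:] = [-24, -31, -57, 75, 68]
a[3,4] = -63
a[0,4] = -37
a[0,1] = 10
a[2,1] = -3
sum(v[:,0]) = 24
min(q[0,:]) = -9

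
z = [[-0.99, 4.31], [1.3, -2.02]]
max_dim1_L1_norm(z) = 5.3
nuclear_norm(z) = 5.70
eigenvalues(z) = [0.92, -3.93]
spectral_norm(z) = 4.98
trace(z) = -3.01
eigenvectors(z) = [[0.91, -0.83], [0.40, 0.56]]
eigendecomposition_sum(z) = [[0.56, 0.82],[0.25, 0.36]] + [[-1.55, 3.49],[1.05, -2.38]]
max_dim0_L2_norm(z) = 4.76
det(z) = -3.60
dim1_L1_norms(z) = [5.3, 3.32]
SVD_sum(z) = [[-1.31, 4.21],[0.69, -2.21]] + [[0.32, 0.1], [0.61, 0.19]]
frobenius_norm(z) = 5.03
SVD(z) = [[0.89, -0.46], [-0.46, -0.89]] @ diag([4.980276752685215, 0.723493929942199]) @ [[-0.30, 0.95], [-0.95, -0.3]]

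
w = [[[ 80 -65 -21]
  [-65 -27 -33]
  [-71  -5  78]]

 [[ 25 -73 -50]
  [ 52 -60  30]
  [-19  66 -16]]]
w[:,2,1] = [-5, 66]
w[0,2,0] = -71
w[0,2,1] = -5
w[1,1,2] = 30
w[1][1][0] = 52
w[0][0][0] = 80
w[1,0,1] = -73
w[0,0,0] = 80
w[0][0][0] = 80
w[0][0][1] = -65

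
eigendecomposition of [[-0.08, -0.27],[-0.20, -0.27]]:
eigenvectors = [[0.87, 0.62], [-0.50, 0.79]]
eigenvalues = [0.08, -0.43]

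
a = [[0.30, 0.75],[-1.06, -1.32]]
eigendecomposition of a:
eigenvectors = [[-0.58-0.27j, -0.58+0.27j], [0.77+0.00j, 0.77-0.00j]]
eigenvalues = [(-0.51+0.37j), (-0.51-0.37j)]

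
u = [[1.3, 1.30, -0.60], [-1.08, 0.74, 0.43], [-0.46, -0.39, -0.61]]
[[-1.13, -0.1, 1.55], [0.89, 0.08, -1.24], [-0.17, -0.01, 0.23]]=u @ [[-0.55, -0.05, 0.76], [0.0, 0.0, -0.01], [0.69, 0.06, -0.95]]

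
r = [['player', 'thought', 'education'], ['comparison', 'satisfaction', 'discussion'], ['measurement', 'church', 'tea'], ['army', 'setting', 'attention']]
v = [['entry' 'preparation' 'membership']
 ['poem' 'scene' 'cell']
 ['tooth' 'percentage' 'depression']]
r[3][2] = 'attention'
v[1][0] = 'poem'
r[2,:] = ['measurement', 'church', 'tea']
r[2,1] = 'church'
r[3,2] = 'attention'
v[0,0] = 'entry'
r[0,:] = ['player', 'thought', 'education']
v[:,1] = ['preparation', 'scene', 'percentage']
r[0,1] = 'thought'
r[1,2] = 'discussion'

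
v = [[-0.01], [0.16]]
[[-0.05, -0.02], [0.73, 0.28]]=v @ [[4.57, 1.74]]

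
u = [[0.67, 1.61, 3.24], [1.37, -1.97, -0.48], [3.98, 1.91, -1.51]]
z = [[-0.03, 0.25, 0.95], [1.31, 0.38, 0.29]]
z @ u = [[4.10, 1.27, -1.65], [2.55, 1.91, 3.62]]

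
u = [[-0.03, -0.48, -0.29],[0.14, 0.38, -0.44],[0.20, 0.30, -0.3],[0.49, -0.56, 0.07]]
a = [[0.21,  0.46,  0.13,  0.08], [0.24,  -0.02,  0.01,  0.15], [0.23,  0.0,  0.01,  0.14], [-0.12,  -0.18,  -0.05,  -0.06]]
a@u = [[0.12, 0.07, -0.30], [0.07, -0.20, -0.05], [0.06, -0.19, -0.06], [-0.06, 0.01, 0.12]]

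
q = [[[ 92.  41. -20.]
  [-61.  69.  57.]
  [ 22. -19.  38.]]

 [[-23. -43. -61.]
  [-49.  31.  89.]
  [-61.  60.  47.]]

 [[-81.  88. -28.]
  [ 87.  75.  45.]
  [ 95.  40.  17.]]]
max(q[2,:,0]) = 95.0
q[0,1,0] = -61.0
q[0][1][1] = 69.0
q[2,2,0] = 95.0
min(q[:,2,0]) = -61.0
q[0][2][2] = 38.0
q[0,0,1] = 41.0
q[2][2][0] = 95.0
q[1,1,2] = 89.0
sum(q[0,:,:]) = 219.0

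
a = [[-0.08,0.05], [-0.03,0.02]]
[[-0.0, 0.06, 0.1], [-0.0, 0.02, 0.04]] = a @ [[-1.08, -1.50, -0.60], [-1.79, -1.18, 1.09]]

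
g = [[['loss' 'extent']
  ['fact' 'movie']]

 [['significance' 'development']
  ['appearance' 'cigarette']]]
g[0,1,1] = 'movie'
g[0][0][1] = 'extent'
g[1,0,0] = 'significance'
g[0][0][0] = 'loss'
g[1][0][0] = 'significance'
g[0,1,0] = 'fact'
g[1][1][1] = 'cigarette'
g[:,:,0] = [['loss', 'fact'], ['significance', 'appearance']]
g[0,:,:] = [['loss', 'extent'], ['fact', 'movie']]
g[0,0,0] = 'loss'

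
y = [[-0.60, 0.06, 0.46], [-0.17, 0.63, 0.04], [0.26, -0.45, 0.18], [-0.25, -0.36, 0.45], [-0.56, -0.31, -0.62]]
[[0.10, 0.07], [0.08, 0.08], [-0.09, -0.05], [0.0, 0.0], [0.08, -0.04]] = y @ [[-0.17,-0.06], [0.09,0.11], [-0.02,0.06]]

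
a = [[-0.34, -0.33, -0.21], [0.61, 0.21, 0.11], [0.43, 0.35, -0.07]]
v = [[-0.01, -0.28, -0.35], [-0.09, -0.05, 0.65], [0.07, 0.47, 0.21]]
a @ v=[[0.02,0.01,-0.14], [-0.02,-0.13,-0.05], [-0.04,-0.17,0.06]]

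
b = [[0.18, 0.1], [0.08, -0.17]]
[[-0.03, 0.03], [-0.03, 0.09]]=b @[[-0.22, 0.35], [0.07, -0.36]]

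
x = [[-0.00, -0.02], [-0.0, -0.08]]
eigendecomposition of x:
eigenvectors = [[1.0, 0.24], [0.0, 0.97]]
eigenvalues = [-0.0, -0.08]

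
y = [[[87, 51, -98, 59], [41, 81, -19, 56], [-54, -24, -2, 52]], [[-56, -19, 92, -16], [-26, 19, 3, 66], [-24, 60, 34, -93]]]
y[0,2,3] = 52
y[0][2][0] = -54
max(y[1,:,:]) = 92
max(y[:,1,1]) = 81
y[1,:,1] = [-19, 19, 60]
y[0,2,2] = -2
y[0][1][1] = 81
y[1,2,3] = -93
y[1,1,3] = 66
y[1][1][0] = -26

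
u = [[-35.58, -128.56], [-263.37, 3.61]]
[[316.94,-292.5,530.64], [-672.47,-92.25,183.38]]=u @ [[2.51, 0.38, -0.75],[-3.16, 2.17, -3.92]]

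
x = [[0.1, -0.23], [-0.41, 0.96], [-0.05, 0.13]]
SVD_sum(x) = [[0.1, -0.23], [-0.41, 0.96], [-0.05, 0.13]] + [[0.0,0.00],  [-0.0,-0.0],  [0.00,0.00]]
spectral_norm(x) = 1.08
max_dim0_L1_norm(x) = 1.32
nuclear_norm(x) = 1.09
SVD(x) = [[-0.23, -0.32], [0.96, 0.05], [0.13, -0.95]] @ diag([1.0825763927186476, 0.005324840681271942]) @ [[-0.39, 0.92], [-0.92, -0.39]]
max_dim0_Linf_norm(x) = 0.96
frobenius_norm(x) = 1.08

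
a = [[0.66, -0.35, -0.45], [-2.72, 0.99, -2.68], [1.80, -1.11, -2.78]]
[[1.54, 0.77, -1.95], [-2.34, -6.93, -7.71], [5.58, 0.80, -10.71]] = a@ [[1.71, 1.32, 0.07], [-0.05, -0.88, 1.42], [-0.88, 0.92, 3.33]]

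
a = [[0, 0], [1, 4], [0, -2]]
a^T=[[0, 1, 0], [0, 4, -2]]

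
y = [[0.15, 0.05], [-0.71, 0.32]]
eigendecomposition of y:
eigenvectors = [[(-0.12+0.23j),(-0.12-0.23j)], [(-0.97+0j),-0.97-0.00j]]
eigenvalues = [(0.24+0.17j), (0.24-0.17j)]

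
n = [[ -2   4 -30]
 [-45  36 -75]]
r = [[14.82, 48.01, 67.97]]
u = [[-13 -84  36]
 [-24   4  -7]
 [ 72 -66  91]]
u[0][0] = -13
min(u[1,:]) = -24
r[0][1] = 48.01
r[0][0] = 14.82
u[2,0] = 72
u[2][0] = 72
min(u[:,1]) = -84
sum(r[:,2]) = 67.97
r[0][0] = 14.82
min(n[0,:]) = -30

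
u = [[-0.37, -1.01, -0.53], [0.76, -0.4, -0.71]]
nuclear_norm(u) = 2.27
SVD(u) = [[-0.77, -0.64],  [-0.64, 0.77]] @ diag([1.3595769946364498, 0.9116745009351307]) @ [[-0.14, 0.76, 0.63], [0.9, 0.36, -0.23]]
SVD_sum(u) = [[0.15, -0.80, -0.66], [0.13, -0.66, -0.55]] + [[-0.52, -0.21, 0.13], [0.63, 0.26, -0.16]]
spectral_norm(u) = 1.36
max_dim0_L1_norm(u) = 1.41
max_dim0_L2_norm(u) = 1.09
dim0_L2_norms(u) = [0.85, 1.09, 0.89]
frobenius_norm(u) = 1.64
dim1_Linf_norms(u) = [1.01, 0.76]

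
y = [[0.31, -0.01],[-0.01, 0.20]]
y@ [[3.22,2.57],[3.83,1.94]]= [[0.96,0.78], [0.73,0.36]]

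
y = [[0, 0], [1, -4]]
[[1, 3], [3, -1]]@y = [[3, -12], [-1, 4]]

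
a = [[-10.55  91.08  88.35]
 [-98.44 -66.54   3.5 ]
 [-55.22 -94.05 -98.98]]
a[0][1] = 91.08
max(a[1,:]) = 3.5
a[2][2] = -98.98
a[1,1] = -66.54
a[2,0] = -55.22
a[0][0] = -10.55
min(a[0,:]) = -10.55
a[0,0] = -10.55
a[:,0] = [-10.55, -98.44, -55.22]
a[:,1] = [91.08, -66.54, -94.05]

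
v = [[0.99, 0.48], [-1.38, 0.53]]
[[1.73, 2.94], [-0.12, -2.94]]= v @ [[0.82, 2.5], [1.91, 0.96]]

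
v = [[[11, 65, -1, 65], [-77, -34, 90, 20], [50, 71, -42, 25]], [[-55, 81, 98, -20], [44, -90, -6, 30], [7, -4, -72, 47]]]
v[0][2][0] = 50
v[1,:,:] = [[-55, 81, 98, -20], [44, -90, -6, 30], [7, -4, -72, 47]]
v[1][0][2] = 98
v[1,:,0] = [-55, 44, 7]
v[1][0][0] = -55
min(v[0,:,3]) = 20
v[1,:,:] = [[-55, 81, 98, -20], [44, -90, -6, 30], [7, -4, -72, 47]]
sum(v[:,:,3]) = 167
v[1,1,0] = 44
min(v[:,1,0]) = -77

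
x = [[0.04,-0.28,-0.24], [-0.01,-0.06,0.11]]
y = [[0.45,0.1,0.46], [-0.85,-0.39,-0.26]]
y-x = [[0.41,0.38,0.70], [-0.84,-0.33,-0.37]]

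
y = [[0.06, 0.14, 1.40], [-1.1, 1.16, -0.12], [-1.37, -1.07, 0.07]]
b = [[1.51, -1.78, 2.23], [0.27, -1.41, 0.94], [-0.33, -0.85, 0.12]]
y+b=[[1.57, -1.64, 3.63],[-0.83, -0.25, 0.82],[-1.7, -1.92, 0.19]]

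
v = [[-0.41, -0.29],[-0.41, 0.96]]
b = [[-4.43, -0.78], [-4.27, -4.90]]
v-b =[[4.02,0.49], [3.86,5.86]]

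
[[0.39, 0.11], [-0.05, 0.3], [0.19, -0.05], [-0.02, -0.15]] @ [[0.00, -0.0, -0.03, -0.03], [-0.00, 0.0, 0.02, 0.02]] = [[0.00, 0.00, -0.01, -0.01], [0.00, 0.0, 0.01, 0.01], [0.0, 0.0, -0.01, -0.01], [0.0, 0.00, -0.00, -0.0]]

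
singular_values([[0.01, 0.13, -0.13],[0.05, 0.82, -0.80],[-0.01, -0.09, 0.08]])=[1.17, 0.01, 0.0]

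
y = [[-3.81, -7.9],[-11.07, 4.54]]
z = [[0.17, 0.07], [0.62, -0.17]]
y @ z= [[-5.55,  1.08], [0.93,  -1.55]]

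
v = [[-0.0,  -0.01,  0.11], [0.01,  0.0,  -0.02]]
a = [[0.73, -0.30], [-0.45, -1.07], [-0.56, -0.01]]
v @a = [[-0.06,0.01],[0.02,-0.0]]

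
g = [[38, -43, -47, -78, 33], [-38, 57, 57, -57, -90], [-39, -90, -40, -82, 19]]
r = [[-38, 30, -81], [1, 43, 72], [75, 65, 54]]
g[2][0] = -39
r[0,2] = -81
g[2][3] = -82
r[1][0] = 1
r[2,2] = 54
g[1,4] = -90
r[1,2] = 72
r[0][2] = -81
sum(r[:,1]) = 138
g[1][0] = -38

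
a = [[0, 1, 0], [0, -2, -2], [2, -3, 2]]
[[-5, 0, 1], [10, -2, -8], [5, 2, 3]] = a @ [[-5, 0, 0], [-5, 0, 1], [0, 1, 3]]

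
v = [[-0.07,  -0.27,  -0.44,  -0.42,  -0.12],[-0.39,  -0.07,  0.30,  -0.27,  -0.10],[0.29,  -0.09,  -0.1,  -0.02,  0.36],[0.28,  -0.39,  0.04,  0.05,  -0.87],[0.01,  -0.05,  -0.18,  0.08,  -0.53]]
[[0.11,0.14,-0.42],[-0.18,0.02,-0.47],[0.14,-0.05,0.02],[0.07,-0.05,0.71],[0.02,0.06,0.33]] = v @ [[0.19, -0.36, 1.03], [-0.28, -0.18, 0.36], [-0.27, -0.31, 0.18], [0.13, 0.15, 0.58], [0.1, 0.02, -0.61]]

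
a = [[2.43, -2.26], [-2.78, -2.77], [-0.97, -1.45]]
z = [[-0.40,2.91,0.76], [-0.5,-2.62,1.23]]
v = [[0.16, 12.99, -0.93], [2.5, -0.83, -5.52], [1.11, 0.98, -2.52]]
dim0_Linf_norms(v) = [2.5, 12.99, 5.52]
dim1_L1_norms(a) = [4.69, 5.55, 2.42]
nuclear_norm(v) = 19.75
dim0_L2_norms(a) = [3.82, 3.86]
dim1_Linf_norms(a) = [2.43, 2.78, 1.45]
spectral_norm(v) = 13.08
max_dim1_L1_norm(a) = 5.55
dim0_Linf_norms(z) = [0.5, 2.91, 1.23]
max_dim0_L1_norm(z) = 5.53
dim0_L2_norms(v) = [2.74, 13.05, 6.14]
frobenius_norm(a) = 5.43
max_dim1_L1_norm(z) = 4.35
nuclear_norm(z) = 5.48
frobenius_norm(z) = 4.22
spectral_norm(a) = 4.28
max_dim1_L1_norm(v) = 14.08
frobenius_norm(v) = 14.68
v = a @ z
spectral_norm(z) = 3.93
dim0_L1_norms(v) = [3.77, 14.8, 8.97]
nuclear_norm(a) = 7.62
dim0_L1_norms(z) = [0.9, 5.53, 1.99]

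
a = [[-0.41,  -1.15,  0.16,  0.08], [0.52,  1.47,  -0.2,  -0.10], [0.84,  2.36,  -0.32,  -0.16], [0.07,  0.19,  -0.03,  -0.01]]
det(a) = -0.000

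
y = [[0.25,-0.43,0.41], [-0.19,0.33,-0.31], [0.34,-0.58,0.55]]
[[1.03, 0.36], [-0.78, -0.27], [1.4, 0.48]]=y @ [[2.79, 1.14], [0.42, 0.31], [1.26, 0.5]]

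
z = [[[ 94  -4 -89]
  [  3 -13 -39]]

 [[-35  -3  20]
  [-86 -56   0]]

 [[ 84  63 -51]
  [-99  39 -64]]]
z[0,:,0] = [94, 3]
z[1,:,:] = [[-35, -3, 20], [-86, -56, 0]]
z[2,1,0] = -99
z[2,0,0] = 84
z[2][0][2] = -51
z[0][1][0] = 3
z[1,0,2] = 20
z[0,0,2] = -89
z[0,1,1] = -13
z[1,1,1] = -56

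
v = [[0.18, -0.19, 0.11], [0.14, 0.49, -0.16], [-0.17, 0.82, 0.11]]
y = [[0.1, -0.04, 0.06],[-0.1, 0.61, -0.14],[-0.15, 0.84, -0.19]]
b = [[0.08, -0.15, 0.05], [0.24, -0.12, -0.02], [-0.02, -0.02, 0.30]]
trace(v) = 0.78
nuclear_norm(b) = 0.69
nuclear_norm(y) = 1.19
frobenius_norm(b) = 0.44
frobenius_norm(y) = 1.09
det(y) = 0.00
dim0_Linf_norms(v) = [0.18, 0.82, 0.16]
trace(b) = 0.26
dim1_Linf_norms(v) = [0.19, 0.49, 0.82]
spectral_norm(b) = 0.31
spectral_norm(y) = 1.08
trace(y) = 0.52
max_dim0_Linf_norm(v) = 0.82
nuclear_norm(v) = 1.46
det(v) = 0.05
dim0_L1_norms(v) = [0.49, 1.5, 0.38]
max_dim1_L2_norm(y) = 0.87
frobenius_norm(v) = 1.04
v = y + b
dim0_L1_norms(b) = [0.34, 0.29, 0.37]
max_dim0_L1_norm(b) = 0.37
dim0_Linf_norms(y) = [0.15, 0.84, 0.19]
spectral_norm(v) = 0.98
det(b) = 0.01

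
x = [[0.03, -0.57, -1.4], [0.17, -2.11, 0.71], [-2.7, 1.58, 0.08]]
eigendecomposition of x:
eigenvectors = [[-0.57, -0.63, -0.14],[0.11, -0.66, 0.79],[0.82, -0.42, -0.59]]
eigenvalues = [2.17, -1.5, -2.67]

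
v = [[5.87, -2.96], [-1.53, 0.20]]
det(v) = -3.35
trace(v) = 6.07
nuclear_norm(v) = 7.23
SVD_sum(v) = [[5.92, -2.86], [-1.32, 0.64]] + [[-0.05,-0.10], [-0.21,-0.44]]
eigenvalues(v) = [6.58, -0.51]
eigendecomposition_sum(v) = [[5.92, -2.75], [-1.42, 0.66]] + [[-0.05, -0.21], [-0.11, -0.46]]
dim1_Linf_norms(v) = [5.87, 1.53]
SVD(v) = [[-0.98, 0.22], [0.22, 0.98]] @ diag([6.734332403451797, 0.4981637078503044]) @ [[-0.90, 0.44], [-0.44, -0.90]]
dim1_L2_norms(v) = [6.57, 1.54]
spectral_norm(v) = 6.73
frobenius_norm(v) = 6.75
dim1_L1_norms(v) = [8.83, 1.73]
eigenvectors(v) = [[0.97,0.42], [-0.23,0.91]]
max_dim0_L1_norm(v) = 7.4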